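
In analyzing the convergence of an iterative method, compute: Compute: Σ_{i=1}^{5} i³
Using formula: Σ i^3=[n(n+1)/2]²=[5·6/2]²=225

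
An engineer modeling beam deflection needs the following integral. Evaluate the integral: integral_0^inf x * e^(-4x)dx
This is a Gamma integral. Substitute u = 4x (du = 4 dx):
integral_0^inf x*e^(-4x) dx = (1/4^2) integral_0^inf u^1*e^(-u) du
= Gamma(2)/4^2 = 1!/4^2 = 1/16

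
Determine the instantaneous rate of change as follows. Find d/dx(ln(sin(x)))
Chain rule: d/dx[ln(u)]=u'/u where u=sin(x)
u'=cos(x)

Answer: (cos(x))/(sin(x))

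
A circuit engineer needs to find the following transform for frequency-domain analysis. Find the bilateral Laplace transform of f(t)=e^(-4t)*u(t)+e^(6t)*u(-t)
For e^(-4t)*u(t): L=1/(s + 4), Re(s) > -4
For e^(6t)*u(-t): L=-1/(s-6), Re(s) < 6
Combined: F(s)=1/(s + 4) - 1/(s-6), -4 < Re(s) < 6

Answer: 1/(s + 4) - 1/(s-6), ROC: -4 < Re(s) < 6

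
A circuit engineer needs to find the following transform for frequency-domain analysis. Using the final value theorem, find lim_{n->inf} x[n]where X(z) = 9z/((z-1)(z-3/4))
Final value theorem: lim x[n] = lim_{z->1} (z-1) * X(z)
(z-1) * X(z) = 9z/(z-3/4)
As z->1: 9/(1 - 3/4) = 9/(1/4) = 36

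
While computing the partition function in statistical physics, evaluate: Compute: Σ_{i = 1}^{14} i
Using formula: Σ i^1=n(n+1)/2=14·15/2=105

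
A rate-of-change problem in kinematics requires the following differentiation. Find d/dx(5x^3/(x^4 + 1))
Quotient rule: (f/g)'=(f'g - fg')/g²
f=5x^3, f'=15x^2
g=x^4+1, g'=4x^3

Answer: (15x^2·(x^4+1)-20x^6)/(x^4+1)²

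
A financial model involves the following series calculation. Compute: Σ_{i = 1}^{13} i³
Using formula: Σ i^3 = [n(n + 1)/2]² = [13·14/2]² = 8281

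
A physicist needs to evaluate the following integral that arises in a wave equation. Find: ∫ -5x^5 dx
Using power rule: ∫ -5x^5 dx=-5/6 x^6 + C=(-5/6)x^6 + C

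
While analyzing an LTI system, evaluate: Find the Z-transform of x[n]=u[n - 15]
Using the time-shift property: Z{u[n-15]}=z^(-15)*z/(z-1)
=z^(-14)/(z-1)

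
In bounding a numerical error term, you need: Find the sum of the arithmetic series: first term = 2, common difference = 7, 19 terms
Last term: a_n = 2+(19-1)·7 = 128
Sum = n(a_1+a_n)/2 = 19(2+128)/2 = 1235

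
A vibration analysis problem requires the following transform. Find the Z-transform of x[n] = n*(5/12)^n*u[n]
Using the property Z{n*a^n*u[n]} = az/(z-a)^2
With a = 5/12: X(z) = (5/12)z/(z - 5/12)^2, |z| > 5/12

Answer: (5/12)z/(z - 5/12)^2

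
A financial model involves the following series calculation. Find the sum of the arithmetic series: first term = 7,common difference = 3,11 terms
Last term: a_n = 7 + (11 - 1)·3 = 37
Sum = n(a_1 + a_n)/2 = 11(7 + 37)/2 = 242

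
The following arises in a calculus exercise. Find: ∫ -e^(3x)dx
Since d/dx[e^(3x)] = 3e^(3x), we get -1/3 e^(3x) + C

Answer: (-1/3)e^(3x) + C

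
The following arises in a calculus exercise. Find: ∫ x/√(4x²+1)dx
Let u = 4x²+1, du = 8x dx
∫ (1/8)·u^(-1/2) du = √u/4+C

Answer: √(4x²+1)/4+C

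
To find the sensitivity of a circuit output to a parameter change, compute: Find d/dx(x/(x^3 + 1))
Quotient rule: (f/g)' = (f'g - fg')/g²
f = x, f' = 1
g = x^3+1, g' = 3x^2

Answer: (1·(x^3+1)-3x^3)/(x^3+1)²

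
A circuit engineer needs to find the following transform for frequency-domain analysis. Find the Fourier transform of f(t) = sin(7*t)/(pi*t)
sin(W*t)/(pi*t) = (W/pi)*sinc(W*t/pi) is the impulse response of the ideal low-pass filter with cutoff W (here W = 7).
Its Fourier transform is a rectangular function:
F(omega) = 1 for |omega| < 7, 0 otherwise

Answer: rect(omega/14) [i.e., 1 for |omega| < 7, 0 otherwise]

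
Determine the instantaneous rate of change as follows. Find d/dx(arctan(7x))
d/dx[arctan(u)]=u'/(1 + u²), u=7x, u'=7

Answer: 7/(1 + 49x²)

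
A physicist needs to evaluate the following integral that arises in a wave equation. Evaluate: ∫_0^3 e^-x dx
Antiderivative: -e^-x
Evaluate: -(e^-3-1)

Answer: (e^-3-1)/(-1)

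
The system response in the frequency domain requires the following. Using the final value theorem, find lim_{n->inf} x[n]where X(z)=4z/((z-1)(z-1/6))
Final value theorem: lim x[n] = lim_{z->1} (z-1) * X(z)
(z-1) * X(z) = 4z/(z-1/6)
As z->1: 4/(1 - 1/6) = 4/(5/6) = 24/5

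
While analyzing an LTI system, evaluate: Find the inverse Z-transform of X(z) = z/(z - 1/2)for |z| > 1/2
Standard pair: z/(z-a) <-> a^n*u[n] for causal signals
With a = 1/2: x[n] = (1/2)^n*u[n]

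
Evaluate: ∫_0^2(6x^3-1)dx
Step 1: Find antiderivative F(x) = (3/2)x^4 - x
Step 2: F(2) - F(0) = 22 - (0) = 22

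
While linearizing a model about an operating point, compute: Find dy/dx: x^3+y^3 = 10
Differentiate: 3x^2 + 3y^2·(dy/dx)=0
dy/dx=-3x^2/(3y^2)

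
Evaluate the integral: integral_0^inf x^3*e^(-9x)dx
This is a Gamma integral. Substitute u = 9x (du = 9 dx):
integral_0^inf x^3*e^(-9x) dx = (1/9^4) integral_0^inf u^3*e^(-u) du
= Gamma(4)/9^4 = 3!/9^4 = 6/6561

Answer: 2/2187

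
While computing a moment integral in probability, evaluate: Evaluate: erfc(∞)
erfc(x)=1 - erf(x); erfc(∞)=1 - erf(∞)=1-1=0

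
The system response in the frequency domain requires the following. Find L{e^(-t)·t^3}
First shifting: L{e^(at)f(t)} = F(s-a)
L{t^3} = 6/s^4
Shift s → s + 1: 6/(s + 1)^4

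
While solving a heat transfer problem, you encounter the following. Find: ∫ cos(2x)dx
Using substitution u = 2x: ∫ cos(u) du/2 = sin(u)/2+C

Answer: (1/2)sin(2x)+C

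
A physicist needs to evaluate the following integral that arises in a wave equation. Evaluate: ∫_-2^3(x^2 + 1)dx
Step 1: Find antiderivative F(x)=(1/3)x^3+x
Step 2: F(3) - F(-2)=12 - (-14/3)=50/3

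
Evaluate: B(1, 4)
B(x,y)=Γ(x)Γ(y)/Γ(x+y)=(x-1)!(y-1)!/(x+y-1)!
B(1,4)=0!·3!/4!=1/4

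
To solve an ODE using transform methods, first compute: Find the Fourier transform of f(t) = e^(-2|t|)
Using the standard pair: F{e^(-a|t|)}=2a/(a^2+omega^2)
With a=2: F(omega)=4/(4+omega^2)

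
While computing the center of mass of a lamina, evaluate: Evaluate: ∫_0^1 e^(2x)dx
Antiderivative: (1/2)e^(2x)
Evaluate: (1/2)(e^2-1)

Answer: (e^2-1)/2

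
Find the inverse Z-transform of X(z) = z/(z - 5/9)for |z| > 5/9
Standard pair: z/(z-a) <-> a^n * u[n] for causal signals
With a=5/9: x[n]=(5/9)^n * u[n]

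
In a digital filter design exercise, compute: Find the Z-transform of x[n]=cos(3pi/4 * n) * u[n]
Z{cos(w0 * n) * u[n]} = z(z - cos(w0))/(z^2-2z * cos(w0)+1)
With w0 = 3pi/4: X(z) = z(z - cos(3pi/4))/(z^2-2z * cos(3pi/4)+1)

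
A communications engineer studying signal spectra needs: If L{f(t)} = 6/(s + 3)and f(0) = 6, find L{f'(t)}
L{f'(t)}=s·F(s) - f(0)=6s/(s + 3) - 6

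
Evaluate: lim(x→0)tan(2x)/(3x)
tan(u) ≈ u for small u:
tan(2x)/(3x) ≈ 2x/(3x) = 2/3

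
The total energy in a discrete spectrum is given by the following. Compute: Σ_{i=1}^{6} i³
Using formula: Σ i^3=[n(n+1)/2]²=[6·7/2]²=441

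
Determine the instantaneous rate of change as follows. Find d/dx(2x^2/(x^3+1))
Quotient rule: (f/g)'=(f'g - fg')/g²
f=2x^2, f'=4x
g=x^3+1, g'=3x^2

Answer: (4x·(x^3+1)-6x^4)/(x^3+1)²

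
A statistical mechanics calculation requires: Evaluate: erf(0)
erf(0) = 0 (error function is odd and erf(0) = 0 by definition)

Answer: 0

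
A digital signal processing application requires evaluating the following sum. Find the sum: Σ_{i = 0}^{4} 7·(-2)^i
Geometric series: S=a(1 - r^n)/(1 - r)
a=7, r=-2, n=5
S=7(1 + 32)/3=77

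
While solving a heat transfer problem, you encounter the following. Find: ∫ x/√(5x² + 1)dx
Let u=5x² + 1, du=10x dx
∫ (1/10)·u^(-1/2) du=√u/5 + C

Answer: √(5x² + 1)/5 + C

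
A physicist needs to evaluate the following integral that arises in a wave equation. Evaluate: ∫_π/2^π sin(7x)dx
Antiderivative: -cos(7x)/7
Evaluate at bounds: [-cos(7·π)/7] - [-cos(7·π/2)/7]
= (-(-1) + (0))/7 = 1/7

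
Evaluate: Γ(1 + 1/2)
Γ(n+1/2) = (2n)!√π/(4^n·n!)
= 2√π/(4·1) = (1/2)·√π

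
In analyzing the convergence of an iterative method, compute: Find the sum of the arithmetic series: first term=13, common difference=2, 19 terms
Last term: a_n = 13 + (19 - 1)·2 = 49
Sum = n(a_1 + a_n)/2 = 19(13 + 49)/2 = 589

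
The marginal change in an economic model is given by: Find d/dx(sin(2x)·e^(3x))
Product rule: (fg)' = f'g + fg'
f = sin(2x), f' = 2·cos(2x)
g = e^(3x), g' = 3·e^(3x)

Answer: 2·cos(2x)·e^(3x) + 3·sin(2x)·e^(3x)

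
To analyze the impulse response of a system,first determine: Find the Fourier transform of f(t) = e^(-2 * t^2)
The Fourier transform of a Gaussian e^(-a*t^2) is sqrt(pi/a)*e^(-omega^2/(4a)).
With a=2: F(omega)=sqrt(pi/2)*e^(-omega^2/8)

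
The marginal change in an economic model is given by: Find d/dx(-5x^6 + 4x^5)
Power rule: d/dx(ax^n) = n·a·x^(n-1)
Term by term: -30·x^5 + 20·x^4

Answer: -30x^5 + 20x^4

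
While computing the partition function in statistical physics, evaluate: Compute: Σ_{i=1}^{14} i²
Using formula: Σ i^2=n(n + 1)(2n + 1)/6=14·15·29/6=1015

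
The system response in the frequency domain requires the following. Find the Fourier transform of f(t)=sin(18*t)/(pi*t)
sin(W * t)/(pi * t)=(W/pi) * sinc(W * t/pi) is the impulse response of the ideal low-pass filter with cutoff W (here W=18).
Its Fourier transform is a rectangular function:
F(omega)=1 for |omega| < 18, 0 otherwise

Answer: rect(omega/36) [i.e., 1 for |omega| < 18, 0 otherwise]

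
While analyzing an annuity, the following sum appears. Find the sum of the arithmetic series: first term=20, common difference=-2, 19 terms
Last term: a_n = 20+(19-1)·-2 = -16
Sum = n(a_1+a_n)/2 = 19(20+(-16))/2 = 38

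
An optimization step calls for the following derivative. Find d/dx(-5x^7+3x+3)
Power rule: d/dx(ax^n) = n·a·x^(n-1)
Term by term: -35·x^6 + 3

Answer: -35x^6 + 3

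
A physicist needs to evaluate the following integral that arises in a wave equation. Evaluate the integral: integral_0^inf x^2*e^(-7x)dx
This is a Gamma integral. Substitute u = 7x (du = 7 dx):
integral_0^inf x^2 * e^(-7x) dx = (1/7^3) integral_0^inf u^2 * e^(-u) du
= Gamma(3)/7^3 = 2!/7^3 = 2/343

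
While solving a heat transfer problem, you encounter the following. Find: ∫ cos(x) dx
Using standard integral: ∫ cos(x) dx = sin(x)+C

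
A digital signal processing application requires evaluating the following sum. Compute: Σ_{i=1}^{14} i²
Using formula: Σ i^2 = n(n + 1)(2n + 1)/6 = 14·15·29/6 = 1015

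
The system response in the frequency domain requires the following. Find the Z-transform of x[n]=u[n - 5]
Using the time-shift property: Z{u[n-5]}=z^(-5)*z/(z-1)
=z^(-4)/(z-1)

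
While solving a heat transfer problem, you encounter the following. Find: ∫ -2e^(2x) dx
Since d/dx[e^(2x)]=2e^(2x), we get -1 e^(2x)+C

Answer: -e^(2x)+C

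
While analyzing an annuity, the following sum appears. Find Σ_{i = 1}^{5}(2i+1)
= 2·Σ i+1·5 = 2·15+5 = 35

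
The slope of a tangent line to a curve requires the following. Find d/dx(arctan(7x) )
d/dx[arctan(u)] = u'/(1 + u²), u = 7x, u' = 7

Answer: 7/(1 + 49x²)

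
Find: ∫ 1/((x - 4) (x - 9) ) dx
Partial fractions: 1/((x-4)(x-9))=A/(x-4)+B/(x-9)
A=-1/5, B=1/5
∫ [-1/5· 1/(x-4)+1/5· 1/(x-9)] dx
=(1/5)[ln|x-9| - ln|x-4|]+C

Answer: (1/5)·ln|(x-9)/(x-4)|+C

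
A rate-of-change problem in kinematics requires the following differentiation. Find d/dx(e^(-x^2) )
Chain rule: d/dx[e^u] = e^u · u' where u = -x^2
u' = -2x

Answer: -2x·e^(-x^2)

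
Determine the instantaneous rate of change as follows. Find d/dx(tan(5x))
Chain rule: d/dx[tan(u)]=sec²(u)·u' where u=5x
u'=5

Answer: 5·sec²(5x)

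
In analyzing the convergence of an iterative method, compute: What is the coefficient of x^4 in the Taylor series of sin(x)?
sin(x) has only odd powers. Coefficient of x^4 = 0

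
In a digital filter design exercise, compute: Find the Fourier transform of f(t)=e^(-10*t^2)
The Fourier transform of a Gaussian e^(-a * t^2) is sqrt(pi/a) * e^(-omega^2/(4a)).
With a=10: F(omega)=sqrt(pi/10) * e^(-omega^2/40)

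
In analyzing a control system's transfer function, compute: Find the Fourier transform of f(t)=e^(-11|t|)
Using the standard pair: F{e^(-a|t|)} = 2a/(a^2+omega^2)
With a = 11: F(omega) = 22/(121+omega^2)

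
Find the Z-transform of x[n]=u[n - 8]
Using the time-shift property: Z{u[n-8]} = z^(-8) * z/(z-1)
= z^(-7)/(z-1)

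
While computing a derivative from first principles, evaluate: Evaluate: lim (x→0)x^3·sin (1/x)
Squeeze theorem: -|x^3| ≤ x^3·sin(1/x) ≤ |x^3|
Since x^3 → 0 as x → 0, by squeeze theorem the limit is 0

Answer: 0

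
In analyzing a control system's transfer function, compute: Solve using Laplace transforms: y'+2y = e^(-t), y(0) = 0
Take L: sY - 0 + 2Y=1/(s + 1)
Y(s + 2)=1/(s + 1) + 0
Y=1/((s + 1)(s + 2)) + 0/(s + 2)
Partial fractions: 1/((s + 1)(s + 2))=1/(s + 1) - 1/(s + 2)
So Y=1/(s + 1) - 1/(s + 2)
Inverse Laplace transform (L^(-1){1/(s + 1)}=e^(-t), L^(-1){1/(s + 2)}=e^(-2t)):

Answer: y(t)=1·e^(-t) - e^(-2t)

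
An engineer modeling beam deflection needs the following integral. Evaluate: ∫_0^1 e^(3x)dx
Antiderivative: (1/3)e^(3x)
Evaluate: (1/3)(e^3 - 1)

Answer: (e^3 - 1)/3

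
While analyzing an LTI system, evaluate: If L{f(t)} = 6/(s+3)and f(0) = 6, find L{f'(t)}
L{f'(t)} = s·F(s) - f(0) = 6s/(s+3)-6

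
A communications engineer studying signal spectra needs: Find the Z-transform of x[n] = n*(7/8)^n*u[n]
Using the property Z{n * a^n * u[n]} = az/(z-a)^2
With a = 7/8: X(z) = (7/8)z/(z - 7/8)^2, |z| > 7/8

Answer: (7/8)z/(z - 7/8)^2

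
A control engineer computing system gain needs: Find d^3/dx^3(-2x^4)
Apply power rule 3 times:
d^1: -8x^3
d^2: -24x^2
d^3: -48x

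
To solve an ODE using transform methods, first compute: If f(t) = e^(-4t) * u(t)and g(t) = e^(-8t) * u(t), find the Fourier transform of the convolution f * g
By the convolution theorem: F{f*g} = F(omega)*G(omega)
F(omega) = 1/(4+j*omega), G(omega) = 1/(8+j*omega)
F{f*g} = 1/((4+j*omega)(8+j*omega))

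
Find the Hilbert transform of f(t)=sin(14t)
The Hilbert transform shifts each frequency component by -pi/2.
H{sin(wt)} = -cos(wt)
With w = 14: H{sin(14t)} = -cos(14t)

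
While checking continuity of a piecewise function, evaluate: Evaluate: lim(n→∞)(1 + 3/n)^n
This is the definition of e^3: lim(1+3/n)^n = e^3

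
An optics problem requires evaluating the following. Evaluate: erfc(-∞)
erfc(x) = 1 - erf(x); erfc(-∞) = 1 - erf(-∞) = 1 - (-1) = 2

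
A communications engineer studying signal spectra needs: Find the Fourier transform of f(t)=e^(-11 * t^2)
The Fourier transform of a Gaussian e^(-a * t^2) is sqrt(pi/a) * e^(-omega^2/(4a)).
With a = 11: F(omega) = sqrt(pi/11) * e^(-omega^2/44)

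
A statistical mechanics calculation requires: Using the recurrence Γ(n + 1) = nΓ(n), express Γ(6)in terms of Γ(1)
Γ(6) = 5Γ(5) = 5·4Γ(4) = ... = 5!·Γ(1) = 120·Γ(1)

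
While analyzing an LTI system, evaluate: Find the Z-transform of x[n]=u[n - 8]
Using the time-shift property: Z{u[n-8]} = z^(-8)*z/(z-1)
= z^(-7)/(z-1)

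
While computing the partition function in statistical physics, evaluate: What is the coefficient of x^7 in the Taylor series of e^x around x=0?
Taylor series of e^x = Σ x^n/n!
Coefficient of x^7 = 1/7! = 1/5040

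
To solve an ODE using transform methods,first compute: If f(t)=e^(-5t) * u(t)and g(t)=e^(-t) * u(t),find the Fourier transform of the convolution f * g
By the convolution theorem: F{f * g}=F(omega) * G(omega)
F(omega)=1/(5 + j * omega), G(omega)=1/(1 + j * omega)
F{f * g}=1/((5 + j * omega)(1 + j * omega))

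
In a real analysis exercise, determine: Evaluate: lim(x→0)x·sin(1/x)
Squeeze theorem: -|x| ≤ x·sin(1/x) ≤ |x|
Since x → 0 as x → 0, by squeeze theorem the limit is 0

Answer: 0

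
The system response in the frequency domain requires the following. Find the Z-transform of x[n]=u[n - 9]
Using the time-shift property: Z{u[n-9]} = z^(-9)*z/(z-1)
= z^(-8)/(z-1)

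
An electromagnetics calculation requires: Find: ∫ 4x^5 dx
Using power rule: ∫ 4x^5 dx = 4/6 x^6+C = (2/3)x^6+C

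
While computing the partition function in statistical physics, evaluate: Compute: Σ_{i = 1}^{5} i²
Using formula: Σ i^2=n(n + 1)(2n + 1)/6=5·6·11/6=55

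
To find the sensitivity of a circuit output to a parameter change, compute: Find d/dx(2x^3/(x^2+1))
Quotient rule: (f/g)' = (f'g - fg')/g²
f = 2x^3, f' = 6x^2
g = x^2 + 1, g' = 2x

Answer: (6x^2·(x^2 + 1) - 4x^4)/(x^2 + 1)²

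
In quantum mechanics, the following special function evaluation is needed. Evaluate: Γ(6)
Γ(n)=(n-1)! for positive integers
Γ(6)=5!=120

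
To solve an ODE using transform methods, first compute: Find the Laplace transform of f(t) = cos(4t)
L{cos(wt)}=s/(s²+w²)
L{cos(4t)}=s/(s²+16)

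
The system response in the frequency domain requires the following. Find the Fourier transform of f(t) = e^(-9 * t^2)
The Fourier transform of a Gaussian e^(-a * t^2) is sqrt(pi/a) * e^(-omega^2/(4a)).
With a = 9: F(omega) = sqrt(pi)/3 * e^(-omega^2/36)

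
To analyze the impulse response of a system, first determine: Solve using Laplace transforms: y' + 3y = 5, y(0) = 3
Take L of both sides: sY(s)-3+3Y(s)=5/s
Y(s)(s+3)=5/s+3
Y(s)=5/(s(s+3))+3/(s+3)
Partial fractions: 5/(s(s+3))=(5/3)/s - (5/3)/(s+3)
So Y(s)=(5/3)/s+(4/3)/(s+3)
Inverse transform (L^(-1){1/s}=1, L^(-1){1/(s+3)}=e^(-3t)):

Answer: y(t)=5/3+(4/3)·e^(-3t)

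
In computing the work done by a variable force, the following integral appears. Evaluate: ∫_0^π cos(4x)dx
Antiderivative: sin(4x)/4
Evaluate at bounds: [sin(4·π)/4] - [sin(4·0)/4]
=((0) - (0))/4=0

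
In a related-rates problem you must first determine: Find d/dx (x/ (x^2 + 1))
Quotient rule: (f/g)'=(f'g - fg')/g²
f=x, f'=1
g=x^2 + 1, g'=2x

Answer: (1·(x^2 + 1) - 2x^2)/(x^2 + 1)²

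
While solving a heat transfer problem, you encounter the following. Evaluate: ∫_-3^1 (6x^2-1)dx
Step 1: Find antiderivative F(x) = 2x^3 - x
Step 2: F(1) - F(-3) = 1 - (-51) = 52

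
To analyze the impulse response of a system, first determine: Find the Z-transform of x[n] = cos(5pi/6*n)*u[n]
Z{cos(w0 * n) * u[n]} = z(z - cos(w0))/(z^2 - 2z * cos(w0) + 1)
With w0 = 5pi/6: X(z) = z(z - cos(5pi/6))/(z^2 - 2z * cos(5pi/6) + 1)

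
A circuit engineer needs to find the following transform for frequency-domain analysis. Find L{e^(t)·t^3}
First shifting: L{e^(at)f(t)} = F(s-a)
L{t^3} = 6/s^4
Shift s → s-1: 6/(s-1)^4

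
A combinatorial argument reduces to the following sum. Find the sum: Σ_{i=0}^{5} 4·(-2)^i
Geometric series: S = a(1 - r^n)/(1 - r)
a = 4, r = -2, n = 6
S = 4(1 - 64)/3 = -84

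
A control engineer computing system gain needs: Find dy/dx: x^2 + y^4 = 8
Differentiate: 2x+4y^3·(dy/dx)=0
dy/dx=-2x/(4y^3)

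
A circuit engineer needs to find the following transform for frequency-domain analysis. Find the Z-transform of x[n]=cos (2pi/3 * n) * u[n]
Z{cos(w0*n)*u[n]} = z(z - cos(w0))/(z^2 - 2z*cos(w0) + 1)
With w0 = 2pi/3: X(z) = z(z - cos(2pi/3))/(z^2 - 2z*cos(2pi/3) + 1)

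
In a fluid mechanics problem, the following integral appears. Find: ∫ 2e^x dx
Since d/dx[e^x] = + e^x, we get 2e^x + C

Answer: 2e^x + C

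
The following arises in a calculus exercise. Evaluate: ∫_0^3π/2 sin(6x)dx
Antiderivative: -cos(6x)/6
Evaluate at bounds: [-cos(6·3π/2)/6] - [-cos(6·0)/6]
=(-(-1) + (1))/6=1/3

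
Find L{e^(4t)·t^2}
First shifting: L{e^(at)f(t)} = F(s-a)
L{t^2} = 2/s^3
Shift s → s-4: 2/(s-4)^3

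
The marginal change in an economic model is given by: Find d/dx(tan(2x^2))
Chain rule: d/dx[tan(u)]=sec²(u)·u' where u=2x^2
u'=4x

Answer: 4x·sec²(2x^2)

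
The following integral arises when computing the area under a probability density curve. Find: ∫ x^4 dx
Using power rule: ∫ x^4 dx=1/5 x^5+C=(1/5)x^5+C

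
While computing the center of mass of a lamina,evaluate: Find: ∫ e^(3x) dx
Since d/dx[e^(3x)] = 3e^(3x), we get 1/3 e^(3x)+C

Answer: (1/3)e^(3x)+C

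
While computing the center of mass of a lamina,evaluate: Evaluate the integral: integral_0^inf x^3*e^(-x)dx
This is a Gamma integral. Substitute u = 1x:
integral_0^inf x^3*e^(-x) dx = (1/1^4) integral_0^inf u^3*e^(-u) du
= Gamma(4)/1^4 = 3!/1^4 = 6/1

Answer: 6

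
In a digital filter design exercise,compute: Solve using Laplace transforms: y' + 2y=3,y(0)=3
Take L of both sides: sY(s)-3+2Y(s)=3/s
Y(s)(s+2)=3/s+3
Y(s)=3/(s(s+2))+3/(s+2)
Partial fractions: 3/(s(s+2))=(3/2)/s - (3/2)/(s+2)
So Y(s)=(3/2)/s+(3/2)/(s+2)
Inverse transform (L^(-1){1/s}=1, L^(-1){1/(s+2)}=e^(-2t)):

Answer: y(t)=3/2+(3/2)·e^(-2t)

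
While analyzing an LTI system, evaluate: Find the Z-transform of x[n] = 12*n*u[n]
Z{n*u[n]}=z/(z-1)^2
By linearity: Z{12*n*u[n]}=12z/(z-1)^2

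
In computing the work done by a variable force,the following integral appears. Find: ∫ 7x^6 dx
Using power rule: ∫ 7x^6 dx = 7/7 x^7+C = x^7+C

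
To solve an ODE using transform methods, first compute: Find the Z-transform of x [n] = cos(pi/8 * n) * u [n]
Z{cos(w0*n)*u[n]}=z(z - cos(w0))/(z^2 - 2z*cos(w0) + 1)
With w0=pi/8: X(z)=z(z - cos(pi/8))/(z^2 - 2z*cos(pi/8) + 1)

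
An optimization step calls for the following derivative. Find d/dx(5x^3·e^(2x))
Product rule: (fg)' = f'g + fg'
f = 5x^3, f' = 15x^2
g = e^(2x), g' = 2·e^(2x)

Answer: 15x^2·e^(2x) + 10x^3·e^(2x)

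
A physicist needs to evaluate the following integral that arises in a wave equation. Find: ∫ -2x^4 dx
Using power rule: ∫ -2x^4 dx=-2/5 x^5+C=(-2/5)x^5+C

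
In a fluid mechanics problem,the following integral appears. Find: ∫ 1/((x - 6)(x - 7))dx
Partial fractions: 1/((x-6)(x-7)) = A/(x-6)+B/(x-7)
A = -1, B = 1
∫ [-1· 1/(x-6)+1· 1/(x-7)] dx
= (1)[ln|x-7| - ln|x-6|]+C

Answer: ln|(x-7)/(x-6)|+C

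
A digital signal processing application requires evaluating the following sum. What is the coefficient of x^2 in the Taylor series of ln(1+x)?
ln(1 + x) = Σ (-1)^(n + 1) x^n/n
Coefficient of x^2 = (-1)^3/2 = -1/2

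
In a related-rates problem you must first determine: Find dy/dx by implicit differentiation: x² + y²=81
Differentiate both sides: 2x + 2y·(dy/dx)=0
Solve: dy/dx=-2x/(2y)=-x/y

Answer: dy/dx=-x/y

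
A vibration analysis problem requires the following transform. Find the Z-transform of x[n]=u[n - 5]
Using the time-shift property: Z{u[n-5]} = z^(-5) * z/(z-1)
= z^(-4)/(z-1)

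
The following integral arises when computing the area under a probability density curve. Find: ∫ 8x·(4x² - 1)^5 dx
Let u = 4x² - 1, du = 8x dx
∫ u^5 du = u^6/6 + C

Answer: (4x² - 1)^6/6 + C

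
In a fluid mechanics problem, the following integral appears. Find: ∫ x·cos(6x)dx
By parts: u = x, dv = cos(6x) dx
du = dx, v = sin(6x)/6
= x·sin(6x)/6+cos(6x)/6²+C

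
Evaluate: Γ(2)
Γ(n)=(n-1)! for positive integers
Γ(2)=1!=1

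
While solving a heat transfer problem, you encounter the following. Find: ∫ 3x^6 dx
Using power rule: ∫ 3x^6 dx=3/7 x^7 + C=(3/7)x^7 + C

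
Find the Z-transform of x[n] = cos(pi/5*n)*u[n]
Z{cos(w0 * n) * u[n]}=z(z - cos(w0))/(z^2 - 2z * cos(w0) + 1)
With w0=pi/5: X(z)=z(z - cos(pi/5))/(z^2 - 2z * cos(pi/5) + 1)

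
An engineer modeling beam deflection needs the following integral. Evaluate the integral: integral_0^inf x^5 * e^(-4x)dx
This is a Gamma integral. Substitute u=4x (du=4 dx):
integral_0^inf x^5 * e^(-4x) dx=(1/4^6) integral_0^inf u^5 * e^(-u) du
=Gamma(6)/4^6=5!/4^6=120/4096

Answer: 15/512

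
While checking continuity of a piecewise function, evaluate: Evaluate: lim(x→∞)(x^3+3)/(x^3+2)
Divide numerator and denominator by x^3:
lim (1+3/x^3)/(1+2/x^3)=1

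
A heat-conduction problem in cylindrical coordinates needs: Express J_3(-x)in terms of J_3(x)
For integer n: J_n(-x) = (-1)^n J_n(x)
With n = 3: J_3(-x) = (-1)^3 J_3(x) = -J_3(x)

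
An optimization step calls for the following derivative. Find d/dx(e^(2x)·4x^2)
Product rule: (fg)'=f'g+fg'
f=e^(2x), f'=2·e^(2x)
g=4x^2, g'=8x

Answer: 8·e^(2x)·x^2+8·e^(2x)·x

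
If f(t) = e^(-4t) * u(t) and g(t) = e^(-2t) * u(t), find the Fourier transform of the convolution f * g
By the convolution theorem: F{f * g}=F(omega) * G(omega)
F(omega)=1/(4+j * omega), G(omega)=1/(2+j * omega)
F{f * g}=1/((4+j * omega)(2+j * omega))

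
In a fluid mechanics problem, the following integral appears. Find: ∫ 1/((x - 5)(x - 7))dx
Partial fractions: 1/((x-5)(x-7))=A/(x-5) + B/(x-7)
A=-1/2, B=1/2
∫ [-1/2· 1/(x-5) + 1/2· 1/(x-7)] dx
=(1/2)[ln|x-7| - ln|x-5|] + C

Answer: (1/2)·ln|(x-7)/(x-5)| + C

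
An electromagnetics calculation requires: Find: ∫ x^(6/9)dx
Power rule: ∫ x^(2/3) dx=x^(5/3)/(5/3)+C

Answer: (3/5)·x^(5/3)+C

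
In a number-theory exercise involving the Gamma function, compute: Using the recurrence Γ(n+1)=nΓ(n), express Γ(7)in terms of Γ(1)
Γ(7)=6Γ(6)=6·5Γ(5)=...=6!·Γ(1)=720·Γ(1)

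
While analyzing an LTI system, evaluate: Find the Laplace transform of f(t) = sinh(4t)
L{sinh(at)} = a/(s²-a²)
L{sinh(4t)} = 4/(s²-16)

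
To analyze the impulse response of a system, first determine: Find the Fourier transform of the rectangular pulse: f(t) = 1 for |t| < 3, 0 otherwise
F(omega) = integral from -3 to 3 of e^(-j*omega*t) dt
= 2*sin(3*omega)/omega = 6*sinc(3*omega/pi)

Answer: 2*sin(3*omega)/omega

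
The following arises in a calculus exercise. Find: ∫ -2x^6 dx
Using power rule: ∫ -2x^6 dx = -2/7 x^7 + C = (-2/7)x^7 + C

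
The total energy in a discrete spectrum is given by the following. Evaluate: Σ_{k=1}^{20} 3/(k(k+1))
Partial fractions: 3/(k(k+1))=3/k - 3/(k+1)
Telescoping sum: 3(1-1/21)=3·20/21

Answer: 20/7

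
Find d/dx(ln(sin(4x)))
Chain rule: d/dx[ln(u)] = u'/u where u = sin(4x)
u' = 4cos(4x)

Answer: (4cos(4x))/(sin(4x))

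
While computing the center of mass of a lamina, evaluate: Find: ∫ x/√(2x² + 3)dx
Let u = 2x² + 3, du = 4x dx
∫ (1/4)·u^(-1/2) du = √u/2 + C

Answer: √(2x² + 3)/2 + C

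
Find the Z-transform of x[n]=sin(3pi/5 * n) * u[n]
Z{sin(w0 * n) * u[n]}=z * sin(w0)/(z^2-2z * cos(w0)+1)
With w0=3pi/5: X(z)=z * sin(3pi/5)/(z^2-2z * cos(3pi/5)+1)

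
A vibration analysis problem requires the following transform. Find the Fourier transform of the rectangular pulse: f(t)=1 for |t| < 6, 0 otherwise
F(omega) = integral from -6 to 6 of e^(-j * omega * t) dt
= 2 * sin(6 * omega)/omega = 12 * sinc(6 * omega/pi)

Answer: 2 * sin(6 * omega)/omega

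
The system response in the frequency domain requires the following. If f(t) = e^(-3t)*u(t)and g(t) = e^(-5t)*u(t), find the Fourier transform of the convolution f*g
By the convolution theorem: F{f*g} = F(omega)*G(omega)
F(omega) = 1/(3+j*omega), G(omega) = 1/(5+j*omega)
F{f*g} = 1/((3+j*omega)(5+j*omega))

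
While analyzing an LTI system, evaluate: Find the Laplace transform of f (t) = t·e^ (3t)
L{t·e^(at)} = 1/(s-a)²
L{t·e^(3t)} = 1/(s-3)²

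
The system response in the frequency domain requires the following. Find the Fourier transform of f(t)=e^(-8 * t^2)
The Fourier transform of a Gaussian e^(-a * t^2) is sqrt(pi/a) * e^(-omega^2/(4a)).
With a=8: F(omega)=sqrt(pi/8) * e^(-omega^2/32)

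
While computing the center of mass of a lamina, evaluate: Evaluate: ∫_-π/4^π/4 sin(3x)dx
Antiderivative: -cos(3x)/3
Evaluate at bounds: [-cos(3·π/4)/3] - [-cos(3·-π/4)/3]
= (-(-√2/2) + (-√2/2))/3 = 0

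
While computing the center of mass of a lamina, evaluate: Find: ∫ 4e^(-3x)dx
Since d/dx[e^(-3x)] = -3e^(-3x), we get -4/3 e^(-3x)+C

Answer: (-4/3)e^(-3x)+C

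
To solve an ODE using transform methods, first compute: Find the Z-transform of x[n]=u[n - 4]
Using the time-shift property: Z{u[n-4]}=z^(-4) * z/(z-1)
=z^(-3)/(z-1)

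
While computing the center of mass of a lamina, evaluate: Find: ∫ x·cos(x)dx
By parts: u=x, dv=cos(x) dx
du=dx, v=sin(x)
=x·sin(x)+cos(x)+C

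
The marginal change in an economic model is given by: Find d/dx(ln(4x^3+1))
Chain rule: d/dx[ln(u)] = u'/u where u = 4x^3+1
u' = 12x^2

Answer: (12x^2)/(4x^3+1)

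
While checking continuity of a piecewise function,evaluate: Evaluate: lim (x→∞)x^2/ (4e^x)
Apply L'Hôpital 2 times (∞/∞ each time):
Eventually get 2!/(4e^x) → 0

Answer: 0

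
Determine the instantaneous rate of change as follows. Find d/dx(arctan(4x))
d/dx[arctan(u)] = u'/(1 + u²), u = 4x, u' = 4

Answer: 4/(1 + 16x²)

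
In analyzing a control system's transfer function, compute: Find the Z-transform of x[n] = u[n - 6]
Using the time-shift property: Z{u[n-6]} = z^(-6)*z/(z-1)
= z^(-5)/(z-1)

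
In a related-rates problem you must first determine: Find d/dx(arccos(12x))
d/dx[arccos(u)]=-u'/√(1-u²), u=12x, u'=12

Answer: -12/√(1 - 144x²)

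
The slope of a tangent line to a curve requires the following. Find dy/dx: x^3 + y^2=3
Differentiate: 3x^2 + 2y·(dy/dx)=0
dy/dx=-3x^2/(2y)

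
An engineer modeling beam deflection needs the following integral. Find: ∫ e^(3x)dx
Since d/dx[e^(3x)]=3e^(3x), we get 1/3 e^(3x)+C

Answer: (1/3)e^(3x)+C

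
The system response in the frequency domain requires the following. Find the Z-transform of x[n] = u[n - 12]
Using the time-shift property: Z{u[n-12]} = z^(-12)*z/(z-1)
= z^(-11)/(z-1)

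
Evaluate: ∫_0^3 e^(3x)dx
Antiderivative: (1/3)e^(3x)
Evaluate: (1/3)(e^9-1)

Answer: (e^9-1)/3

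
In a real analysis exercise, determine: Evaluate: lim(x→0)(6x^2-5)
Polynomial is continuous, so substitute x=0:
6·0^2-5=-5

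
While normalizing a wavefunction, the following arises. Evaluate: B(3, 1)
B(x,y)=Γ(x)Γ(y)/Γ(x+y)=(x-1)!(y-1)!/(x+y-1)!
B(3,1)=2!·0!/3!=1/3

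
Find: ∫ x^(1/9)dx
Power rule: ∫ x^(1/9) dx = x^(10/9)/(10/9)+C

Answer: (9/10)·x^(10/9)+C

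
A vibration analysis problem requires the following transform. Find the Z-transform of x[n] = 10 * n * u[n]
Z{n * u[n]} = z/(z-1)^2
By linearity: Z{10 * n * u[n]} = 10z/(z-1)^2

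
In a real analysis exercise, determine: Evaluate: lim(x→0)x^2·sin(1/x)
Squeeze theorem: -|x^2| ≤ x^2·sin(1/x) ≤ |x^2|
Since x^2 → 0 as x → 0, by squeeze theorem the limit is 0

Answer: 0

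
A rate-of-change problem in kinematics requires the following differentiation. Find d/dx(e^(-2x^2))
Chain rule: d/dx[e^u]=e^u · u' where u=-2x^2
u'=-4x

Answer: -4x·e^(-2x^2)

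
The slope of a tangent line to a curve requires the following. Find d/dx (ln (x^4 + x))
Chain rule: d/dx[ln(u)] = u'/u where u = x^4+x
u' = 4x^3+1

Answer: (4x^3+1)/(x^4+x)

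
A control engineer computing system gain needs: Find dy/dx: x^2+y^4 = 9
Differentiate: 2x + 4y^3·(dy/dx)=0
dy/dx=-2x/(4y^3)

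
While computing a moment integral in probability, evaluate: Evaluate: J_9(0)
J_n(0)=0 for all n > 0 (Bessel function of first kind)
J_9(0)=0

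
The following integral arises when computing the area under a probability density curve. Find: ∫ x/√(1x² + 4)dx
Let u = x²+4, du = 2x dx
∫ (1/2)·u^(-1/2) du = √u+C

Answer: √(x²+4)+C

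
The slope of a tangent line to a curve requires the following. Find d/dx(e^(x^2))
Chain rule: d/dx[e^u] = e^u · u' where u = x^2
u' = 2x

Answer: 2x·e^(x^2)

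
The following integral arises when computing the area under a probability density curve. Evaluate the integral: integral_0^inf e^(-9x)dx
integral_0^inf e^(-9x) dx = [-1/9*e^(-9x)]_0^inf
= 0 - (-1/9) = 1/9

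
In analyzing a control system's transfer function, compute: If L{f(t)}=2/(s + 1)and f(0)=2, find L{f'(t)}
L{f'(t)} = s·F(s) - f(0) = 2s/(s+1)-2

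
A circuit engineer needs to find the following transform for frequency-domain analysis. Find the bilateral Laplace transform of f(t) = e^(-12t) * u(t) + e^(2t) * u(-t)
For e^(-12t)*u(t): L = 1/(s + 12), Re(s) > -12
For e^(2t)*u(-t): L = -1/(s-2), Re(s) < 2
Combined: F(s) = 1/(s + 12) - 1/(s-2), -12 < Re(s) < 2

Answer: 1/(s + 12) - 1/(s-2), ROC: -12 < Re(s) < 2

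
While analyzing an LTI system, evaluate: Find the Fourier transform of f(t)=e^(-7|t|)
Using the standard pair: F{e^(-a|t|)} = 2a/(a^2 + omega^2)
With a = 7: F(omega) = 14/(49 + omega^2)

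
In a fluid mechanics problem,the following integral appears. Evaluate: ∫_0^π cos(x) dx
Antiderivative: sin(x)
Evaluate at bounds: [sin(1·π)/1] - [sin(1·0)/1]
= ((0) - (0))/1 = 0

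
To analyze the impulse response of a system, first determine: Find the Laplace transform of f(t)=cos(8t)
L{cos(wt)} = s/(s² + w²)
L{cos(8t)} = s/(s² + 64)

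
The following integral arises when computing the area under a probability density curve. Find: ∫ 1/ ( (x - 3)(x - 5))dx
Partial fractions: 1/((x-3)(x-5)) = A/(x-3) + B/(x-5)
A = -1/2, B = 1/2
∫ [-1/2· 1/(x-3) + 1/2· 1/(x-5)] dx
= (1/2)[ln|x-5| - ln|x-3|] + C

Answer: (1/2)·ln|(x-5)/(x-3)| + C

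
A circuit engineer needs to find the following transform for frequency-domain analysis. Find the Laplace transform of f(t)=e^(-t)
L{e^(at)} = 1/(s-a)
L{e^(-t)} = 1/(s + 1)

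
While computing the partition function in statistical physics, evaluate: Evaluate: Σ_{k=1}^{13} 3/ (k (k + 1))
Partial fractions: 3/(k(k + 1)) = 3/k - 3/(k + 1)
Telescoping sum: 3(1 - 1/14) = 3·13/14

Answer: 39/14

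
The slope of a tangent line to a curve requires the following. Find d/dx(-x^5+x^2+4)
Power rule: d/dx(ax^n)=n·a·x^(n-1)
Term by term: -5·x^4+2·x

Answer: -5x^4+2x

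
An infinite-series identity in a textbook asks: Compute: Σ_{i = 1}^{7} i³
Using formula: Σ i^3=[n(n + 1)/2]²=[7·8/2]²=784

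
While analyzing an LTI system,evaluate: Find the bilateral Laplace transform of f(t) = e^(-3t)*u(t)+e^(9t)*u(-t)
For e^(-3t)*u(t): L=1/(s+3), Re(s) > -3
For e^(9t)*u(-t): L=-1/(s-9), Re(s) < 9
Combined: F(s)=1/(s+3)-1/(s-9), -3 < Re(s) < 9

Answer: 1/(s+3)-1/(s-9), ROC: -3 < Re(s) < 9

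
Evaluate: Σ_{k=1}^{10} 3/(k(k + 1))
Partial fractions: 3/(k(k+1)) = 3/k - 3/(k+1)
Telescoping sum: 3(1-1/11) = 3·10/11

Answer: 30/11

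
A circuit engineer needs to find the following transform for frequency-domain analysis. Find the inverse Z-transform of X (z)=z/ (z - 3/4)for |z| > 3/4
Standard pair: z/(z-a) <-> a^n*u[n] for causal signals
With a=3/4: x[n]=(3/4)^n*u[n]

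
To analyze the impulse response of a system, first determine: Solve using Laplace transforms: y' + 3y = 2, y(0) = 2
Take L of both sides: sY(s)-2+3Y(s) = 2/s
Y(s)(s+3) = 2/s+2
Y(s) = 2/(s(s+3))+2/(s+3)
Partial fractions: 2/(s(s+3)) = (2/3)/s - (2/3)/(s+3)
So Y(s) = (2/3)/s+(4/3)/(s+3)
Inverse transform (L^(-1){1/s} = 1, L^(-1){1/(s+3)} = e^(-3t)):

Answer: y(t) = 2/3+(4/3)·e^(-3t)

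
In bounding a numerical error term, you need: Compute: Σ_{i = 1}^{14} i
Using formula: Σ i^1 = n(n+1)/2 = 14·15/2 = 105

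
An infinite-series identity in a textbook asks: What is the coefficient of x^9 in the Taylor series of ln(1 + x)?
ln(1+x) = Σ (-1)^(n+1) x^n/n
Coefficient of x^9 = (-1)^10/9 = 1/9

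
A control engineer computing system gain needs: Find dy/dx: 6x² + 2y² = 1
Differentiate: 12x+4y·(dy/dx) = 0
dy/dx = -12x/(4y) = -3·(x/y)

Answer: dy/dx = -3·(x/y)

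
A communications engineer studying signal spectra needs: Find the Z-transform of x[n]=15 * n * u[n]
Z{n*u[n]} = z/(z-1)^2
By linearity: Z{15*n*u[n]} = 15z/(z-1)^2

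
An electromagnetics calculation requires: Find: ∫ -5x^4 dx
Using power rule: ∫ -5x^4 dx = -5/5 x^5+C = -x^5+C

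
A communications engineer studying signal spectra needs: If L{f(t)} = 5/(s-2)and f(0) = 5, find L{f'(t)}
L{f'(t)} = s·F(s) - f(0) = 5s/(s-2) - 5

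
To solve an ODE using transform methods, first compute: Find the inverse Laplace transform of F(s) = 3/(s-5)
L^(-1){3/(s-a)}=c·e^(at)
Here a=5, c=3

Answer: 3e^(5t)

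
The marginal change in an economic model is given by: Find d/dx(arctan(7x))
d/dx[arctan(u)]=u'/(1 + u²), u=7x, u'=7

Answer: 7/(1 + 49x²)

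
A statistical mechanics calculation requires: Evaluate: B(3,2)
B(x,y)=Γ(x)Γ(y)/Γ(x+y)=(x-1)!(y-1)!/(x+y-1)!
B(3,2)=2!·1!/4!=1/12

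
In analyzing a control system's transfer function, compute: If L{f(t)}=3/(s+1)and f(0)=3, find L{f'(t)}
L{f'(t)}=s·F(s) - f(0)=3s/(s + 1) - 3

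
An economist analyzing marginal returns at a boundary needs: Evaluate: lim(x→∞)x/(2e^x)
Apply L'Hôpital 1 times (∞/∞ each time):
Eventually get 1!/(2e^x) → 0

Answer: 0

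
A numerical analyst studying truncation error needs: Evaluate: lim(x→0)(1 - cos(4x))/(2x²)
Using 1-cos(u) ≈ u²/2 for small u:
(1-cos(4x)) ≈ (4x)²/2=16x²/2
So limit=16/(2·2)=4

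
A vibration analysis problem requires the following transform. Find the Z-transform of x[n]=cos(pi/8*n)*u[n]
Z{cos(w0*n)*u[n]} = z(z - cos(w0))/(z^2 - 2z*cos(w0) + 1)
With w0 = pi/8: X(z) = z(z - cos(pi/8))/(z^2 - 2z*cos(pi/8) + 1)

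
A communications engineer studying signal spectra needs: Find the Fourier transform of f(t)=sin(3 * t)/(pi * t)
sin(W * t)/(pi * t)=(W/pi) * sinc(W * t/pi) is the impulse response of the ideal low-pass filter with cutoff W (here W=3).
Its Fourier transform is a rectangular function:
F(omega)=1 for |omega| < 3, 0 otherwise

Answer: rect(omega/6) [i.e., 1 for |omega| < 3, 0 otherwise]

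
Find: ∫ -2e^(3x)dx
Since d/dx[e^(3x)]=3e^(3x), we get -2/3 e^(3x)+C

Answer: (-2/3)e^(3x)+C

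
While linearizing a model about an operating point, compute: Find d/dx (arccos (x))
d/dx[arccos(u)]=-u'/√(1-u²), u=x, u'=1

Answer: -1/√(1-x²)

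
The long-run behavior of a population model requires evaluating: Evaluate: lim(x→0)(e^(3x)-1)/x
L'Hôpital (0/0): lim 3e^(3x)/1 = 3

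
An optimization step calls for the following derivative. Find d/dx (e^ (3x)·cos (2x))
Product rule: (fg)' = f'g+fg'
f = e^(3x), f' = 3·e^(3x)
g = cos(2x), g' = -2·sin(2x)

Answer: 3·e^(3x)·cos(2x)-2·e^(3x)·sin(2x)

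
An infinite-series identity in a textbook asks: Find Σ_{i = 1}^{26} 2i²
= 2·n(n+1)(2n+1)/6 = 2·26·27·53/6 = 12402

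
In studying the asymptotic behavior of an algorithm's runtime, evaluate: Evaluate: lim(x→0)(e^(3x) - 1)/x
L'Hôpital (0/0): lim 3e^(3x)/1=3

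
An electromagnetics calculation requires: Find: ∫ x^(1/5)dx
Power rule: ∫ x^(1/5) dx = x^(6/5)/(6/5)+C

Answer: (5/6)·x^(6/5)+C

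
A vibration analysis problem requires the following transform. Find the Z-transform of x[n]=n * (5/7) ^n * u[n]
Using the property Z{n * a^n * u[n]} = az/(z-a)^2
With a = 5/7: X(z) = (5/7)z/(z - 5/7)^2, |z| > 5/7

Answer: (5/7)z/(z - 5/7)^2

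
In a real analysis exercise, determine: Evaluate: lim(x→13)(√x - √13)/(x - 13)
Multiply by conjugate (√x + √13)/(√x + √13):
=(x - 13)/((x - 13)(√x + √13))=1/(√x + √13)
As x → 13: 1/(2√13)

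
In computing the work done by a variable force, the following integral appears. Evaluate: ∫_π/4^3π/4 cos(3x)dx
Antiderivative: sin(3x)/3
Evaluate at bounds: [sin(3·3π/4)/3] - [sin(3·π/4)/3]
= ((√2/2) - (√2/2))/3 = 0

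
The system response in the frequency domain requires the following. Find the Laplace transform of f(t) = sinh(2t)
L{sinh(at)}=a/(s²-a²)
L{sinh(2t)}=2/(s²-4)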